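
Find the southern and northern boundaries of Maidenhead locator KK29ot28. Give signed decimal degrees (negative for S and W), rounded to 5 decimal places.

19.82500, 19.82917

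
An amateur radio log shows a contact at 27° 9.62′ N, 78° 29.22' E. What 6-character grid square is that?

Shift to the Maidenhead origin (180°W, 90°S): lon 258.4870, lat 117.1603.
Field: 258.4870/20 → 12 → M, 117.1603/10 → 11 → L; chars ML.
Square: 18.4870/2 → 9, 7.1603/1 → 7; chars 97.
Subsquare: 0.4870/0.0833333 → 5 → f, 0.1603/0.0416667 → 3 → d; chars fd.

ML97fd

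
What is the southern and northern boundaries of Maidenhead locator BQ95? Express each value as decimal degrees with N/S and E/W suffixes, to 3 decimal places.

Field B=1, Q=16: +1·20° lon, +16·10° lat → SW at lon -160°, lat 70°.
Square 9, 5: +9·2° lon, +5·1° lat → SW at lon -142°, lat 75°.
Cell spans 2° lon × 1° lat.
south 75.000° N, north 76.000° N.

75.000° N, 76.000° N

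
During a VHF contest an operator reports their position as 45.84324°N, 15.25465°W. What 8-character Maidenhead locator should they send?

IN25iu92

Shift to the Maidenhead origin (180°W, 90°S): lon 164.74535, lat 135.84324.
Field: 164.74535/20 → 8 → I, 135.84324/10 → 13 → N; chars IN.
Square: 4.74535/2 → 2, 5.84324/1 → 5; chars 25.
Subsquare: 0.74535/0.0833333 → 8 → i, 0.84324/0.0416667 → 20 → u; chars iu.
Extended square: 0.07868/0.00833333 → 9, 0.00991/0.00416667 → 2; chars 92.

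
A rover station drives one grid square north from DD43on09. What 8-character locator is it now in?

Latitude extended square 9; +1 → 10, wraps to 0, carry into subsquare.
Latitude subsquare n = 13; +1 → 14 = o.
The longitude characters are unchanged.

DD43oo00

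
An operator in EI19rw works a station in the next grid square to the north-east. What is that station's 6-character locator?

EI19sx

Longitude subsquare r = 17; +1 → 18 = s.
Latitude subsquare w = 22; +1 → 23 = x.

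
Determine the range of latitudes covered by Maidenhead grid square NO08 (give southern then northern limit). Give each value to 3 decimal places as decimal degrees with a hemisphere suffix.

Field N=13, O=14: +13·20° lon, +14·10° lat → SW at lon 80°, lat 50°.
Square 0, 8: +0·2° lon, +8·1° lat → SW at lon 80°, lat 58°.
Cell spans 2° lon × 1° lat.
south 58.000° N, north 59.000° N.

58.000° N, 59.000° N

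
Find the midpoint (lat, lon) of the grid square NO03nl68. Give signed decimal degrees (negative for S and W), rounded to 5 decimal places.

53.49375, 81.13750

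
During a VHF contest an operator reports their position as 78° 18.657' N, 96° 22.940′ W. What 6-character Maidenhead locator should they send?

EQ18th

Offset from 180°W / 90°S: lon 83.6177°, lat 168.3109°.
Field: lon ⌊83.6177/20⌋ = 4 → E; lat ⌊168.3109/10⌋ = 16 → Q.
Square: lon ⌊3.6177/2⌋ = 1; lat ⌊8.3109/1⌋ = 8.
Subsquare: lon ⌊1.6177/0.0833333⌋ = 19 → t; lat ⌊0.3109/0.0416667⌋ = 7 → h.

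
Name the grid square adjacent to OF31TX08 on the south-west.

Longitude extended square 0; −1 → -1, wraps to 9, carry into subsquare.
Longitude subsquare t = 19; −1 → 18 = s.
Latitude extended square 8; −1 → 7.

OF31sx97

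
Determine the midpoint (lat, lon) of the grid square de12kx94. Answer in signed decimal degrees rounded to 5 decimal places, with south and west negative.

Field D=3, E=4: +3·20° lon, +4·10° lat → SW at lon -120°, lat -50°.
Square 1, 2: +1·2° lon, +2·1° lat → SW at lon -118°, lat -48°.
Subsquare k=10, x=23: +10·0.0833333° lon, +23·0.0416667° lat → SW at lon -117.167°, lat -47.0417°.
Extended square 9, 4: +9·0.00833333° lon, +4·0.00416667° lat → SW at lon -117.092°, lat -47.025°.
Cell spans 0.00833333° lon × 0.00416667° lat. Centre is SW corner plus half of each.
latitude -47.02292, longitude -117.08750.

-47.02292, -117.08750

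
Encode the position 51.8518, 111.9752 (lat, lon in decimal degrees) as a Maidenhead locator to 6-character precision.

Offset from 180°W / 90°S: lon 291.9752°, lat 141.8518°.
Field: 291.9752/20 → 14 → O, 141.8518/10 → 14 → O; chars OO.
Square: 11.9752/2 → 5, 1.8518/1 → 1; chars 51.
Subsquare: 1.9752/0.0833333 → 23 → x, 0.8518/0.0416667 → 20 → u; chars xu.

OO51xu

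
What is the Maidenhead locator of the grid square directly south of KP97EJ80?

Latitude extended square 0; −1 → -1, wraps to 9, carry into subsquare.
Latitude subsquare j = 9; −1 → 8 = i.
The longitude characters are unchanged.

KP97ei89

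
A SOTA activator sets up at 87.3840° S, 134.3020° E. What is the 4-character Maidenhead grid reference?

Offset from 180°W / 90°S: lon 314.30°, lat 2.62°.
Field: 314.30/20 → 15 → P, 2.62/10 → 0 → A; chars PA.
Square: 14.30/2 → 7, 2.62/1 → 2; chars 72.

PA72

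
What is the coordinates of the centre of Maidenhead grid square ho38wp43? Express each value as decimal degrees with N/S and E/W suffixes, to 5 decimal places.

58.63958° N, 32.12917° W

Field H=7, O=14: +7·20° lon, +14·10° lat → SW at lon -40°, lat 50°.
Square 3, 8: +3·2° lon, +8·1° lat → SW at lon -34°, lat 58°.
Subsquare w=22, p=15: +22·0.0833333° lon, +15·0.0416667° lat → SW at lon -32.1667°, lat 58.625°.
Extended square 4, 3: +4·0.00833333° lon, +3·0.00416667° lat → SW at lon -32.1333°, lat 58.6375°.
Cell spans 0.00833333° lon × 0.00416667° lat. Centre is SW corner plus half of each.
latitude 58.63958° N, longitude 32.12917° W.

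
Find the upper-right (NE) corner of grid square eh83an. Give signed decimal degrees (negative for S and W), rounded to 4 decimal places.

Field E=4, H=7: +4·20° lon, +7·10° lat → SW at lon -100°, lat -20°.
Square 8, 3: +8·2° lon, +3·1° lat → SW at lon -84°, lat -17°.
Subsquare a=0, n=13: +0·0.0833333° lon, +13·0.0416667° lat → SW at lon -84°, lat -16.4583°.
Cell spans 0.0833333° lon × 0.0416667° lat. NE corner is SW corner plus one full cell.
latitude -16.4167, longitude -83.9167.

-16.4167, -83.9167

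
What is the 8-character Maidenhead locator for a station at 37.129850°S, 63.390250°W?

Add 180° to longitude and 90° to latitude: 116.60975, 52.87015.
Field: 116.60975/20 → 5 → F, 52.87015/10 → 5 → F; chars FF.
Square: 16.60975/2 → 8, 2.87015/1 → 2; chars 82.
Subsquare: 0.60975/0.0833333 → 7 → h, 0.87015/0.0416667 → 20 → u; chars hu.
Extended square: 0.02642/0.00833333 → 3, 0.03682/0.00416667 → 8; chars 38.

FF82hu38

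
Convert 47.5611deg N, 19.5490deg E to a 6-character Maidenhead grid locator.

Add 180° to longitude and 90° to latitude: 199.5490, 137.5611.
Field (20°×10°, letters A–R): 199.5490/20 → 9 → J, 137.5611/10 → 13 → N; chars JN.
Square (2°×1°, digits 0–9): 19.5490/2 → 9, 7.5611/1 → 7; chars 97.
Subsquare (5′×2.5′, letters a–x): 1.5490/0.0833333 → 18 → s, 0.5611/0.0416667 → 13 → n; chars sn.

JN97sn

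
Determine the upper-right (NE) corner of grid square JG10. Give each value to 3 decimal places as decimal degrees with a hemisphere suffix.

29.000° S, 4.000° E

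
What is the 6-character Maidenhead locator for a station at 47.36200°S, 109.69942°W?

DE52dp

Shift to the Maidenhead origin (180°W, 90°S): lon 70.3006, lat 42.6380.
Field: lon ⌊70.3006/20⌋ = 3 → D; lat ⌊42.6380/10⌋ = 4 → E.
Square: lon ⌊10.3006/2⌋ = 5; lat ⌊2.6380/1⌋ = 2.
Subsquare: lon ⌊0.3006/0.0833333⌋ = 3 → d; lat ⌊0.6380/0.0416667⌋ = 15 → p.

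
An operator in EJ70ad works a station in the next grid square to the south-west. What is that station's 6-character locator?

EJ60xc

Longitude subsquare a = 0; −1 → -1, wraps to 23 = x, carry into square.
Longitude square 7; −1 → 6.
Latitude subsquare d = 3; −1 → 2 = c.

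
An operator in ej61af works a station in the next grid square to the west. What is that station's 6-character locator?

Longitude subsquare a = 0; −1 → -1, wraps to 23 = x, carry into square.
Longitude square 6; −1 → 5.
The latitude characters are unchanged.

EJ51xf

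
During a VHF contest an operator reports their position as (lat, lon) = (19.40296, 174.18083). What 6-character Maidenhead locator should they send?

RK79cj

Shift to the Maidenhead origin (180°W, 90°S): lon 354.1808, lat 109.4030.
Field (20°×10°, letters A–R): 354.1808/20 → 17 → R, 109.4030/10 → 10 → K; chars RK.
Square (2°×1°, digits 0–9): 14.1808/2 → 7, 9.4030/1 → 9; chars 79.
Subsquare (5′×2.5′, letters a–x): 0.1808/0.0833333 → 2 → c, 0.4030/0.0416667 → 9 → j; chars cj.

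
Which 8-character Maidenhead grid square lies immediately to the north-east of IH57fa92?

Longitude extended square 9; +1 → 10, wraps to 0, carry into subsquare.
Longitude subsquare f = 5; +1 → 6 = g.
Latitude extended square 2; +1 → 3.

IH57ga03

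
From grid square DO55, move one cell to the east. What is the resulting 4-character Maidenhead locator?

Longitude square 5; +1 → 6.
The latitude characters are unchanged.

DO65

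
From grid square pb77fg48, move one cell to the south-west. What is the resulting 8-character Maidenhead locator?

PB77fg37

Longitude extended square 4; −1 → 3.
Latitude extended square 8; −1 → 7.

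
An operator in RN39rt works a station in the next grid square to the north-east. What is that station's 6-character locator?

RN39su

Longitude subsquare r = 17; +1 → 18 = s.
Latitude subsquare t = 19; +1 → 20 = u.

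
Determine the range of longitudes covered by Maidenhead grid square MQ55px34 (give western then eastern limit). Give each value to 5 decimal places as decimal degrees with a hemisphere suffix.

Field M=12, Q=16: +12·20° lon, +16·10° lat → SW at lon 60°, lat 70°.
Square 5, 5: +5·2° lon, +5·1° lat → SW at lon 70°, lat 75°.
Subsquare p=15, x=23: +15·0.0833333° lon, +23·0.0416667° lat → SW at lon 71.25°, lat 75.9583°.
Extended square 3, 4: +3·0.00833333° lon, +4·0.00416667° lat → SW at lon 71.275°, lat 75.975°.
Cell spans 0.00833333° lon × 0.00416667° lat.
west 71.27500° E, east 71.28333° E.

71.27500° E, 71.28333° E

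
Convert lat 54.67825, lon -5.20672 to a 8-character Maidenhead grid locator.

Shift to the Maidenhead origin (180°W, 90°S): lon 174.79328, lat 144.67825.
Field (20°×10°, letters A–R): lon ⌊174.79328/20⌋ = 8 → I; lat ⌊144.67825/10⌋ = 14 → O.
Square (2°×1°, digits 0–9): lon ⌊14.79328/2⌋ = 7; lat ⌊4.67825/1⌋ = 4.
Subsquare (5′×2.5′, letters a–x): lon ⌊0.79328/0.0833333⌋ = 9 → j; lat ⌊0.67825/0.0416667⌋ = 16 → q.
Extended square (30″×15″, digits 0–9): lon ⌊0.04328/0.00833333⌋ = 5; lat ⌊0.01158/0.00416667⌋ = 2.

IO74jq52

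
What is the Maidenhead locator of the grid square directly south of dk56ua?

Latitude subsquare a = 0; −1 → -1, wraps to 23 = x, carry into square.
Latitude square 6; −1 → 5.
The longitude characters are unchanged.

DK55ux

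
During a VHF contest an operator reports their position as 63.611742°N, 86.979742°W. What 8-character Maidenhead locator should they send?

EP63mo26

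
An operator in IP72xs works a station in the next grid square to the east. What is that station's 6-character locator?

Longitude subsquare x = 23; +1 → 24, wraps to 0 = a, carry into square.
Longitude square 7; +1 → 8.
The latitude characters are unchanged.

IP82as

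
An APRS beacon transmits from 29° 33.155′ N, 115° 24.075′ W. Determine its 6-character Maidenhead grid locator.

DL29hn

Add 180° to longitude and 90° to latitude: 64.5987, 119.5526.
Field: lon ⌊64.5987/20⌋ = 3 → D; lat ⌊119.5526/10⌋ = 11 → L.
Square: lon ⌊4.5987/2⌋ = 2; lat ⌊9.5526/1⌋ = 9.
Subsquare: lon ⌊0.5987/0.0833333⌋ = 7 → h; lat ⌊0.5526/0.0416667⌋ = 13 → n.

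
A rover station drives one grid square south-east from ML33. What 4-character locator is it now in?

Longitude square 3; +1 → 4.
Latitude square 3; −1 → 2.

ML42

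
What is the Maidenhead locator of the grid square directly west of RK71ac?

RK61xc

Longitude subsquare a = 0; −1 → -1, wraps to 23 = x, carry into square.
Longitude square 7; −1 → 6.
The latitude characters are unchanged.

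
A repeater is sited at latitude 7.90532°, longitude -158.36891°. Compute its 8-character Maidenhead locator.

Add 180° to longitude and 90° to latitude: 21.63109, 97.90532.
Field (20°×10°, letters A–R): lon ⌊21.63109/20⌋ = 1 → B; lat ⌊97.90532/10⌋ = 9 → J.
Square (2°×1°, digits 0–9): lon ⌊1.63109/2⌋ = 0; lat ⌊7.90532/1⌋ = 7.
Subsquare (5′×2.5′, letters a–x): lon ⌊1.63109/0.0833333⌋ = 19 → t; lat ⌊0.90532/0.0416667⌋ = 21 → v.
Extended square (30″×15″, digits 0–9): lon ⌊0.04776/0.00833333⌋ = 5; lat ⌊0.03032/0.00416667⌋ = 7.

BJ07tv57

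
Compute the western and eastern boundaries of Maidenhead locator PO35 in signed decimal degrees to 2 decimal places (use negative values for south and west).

126.00, 128.00

Field P=15, O=14: +15·20° lon, +14·10° lat → SW at lon 120°, lat 50°.
Square 3, 5: +3·2° lon, +5·1° lat → SW at lon 126°, lat 55°.
Cell spans 2° lon × 1° lat.
west 126.00, east 128.00.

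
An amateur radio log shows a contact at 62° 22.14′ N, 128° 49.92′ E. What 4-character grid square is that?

PP42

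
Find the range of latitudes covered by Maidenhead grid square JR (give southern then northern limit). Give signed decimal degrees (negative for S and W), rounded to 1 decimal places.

80.0, 90.0

Field J=9, R=17: +9·20° lon, +17·10° lat → SW at lon 0°, lat 80°.
Cell spans 20° lon × 10° lat.
south 80.0, north 90.0.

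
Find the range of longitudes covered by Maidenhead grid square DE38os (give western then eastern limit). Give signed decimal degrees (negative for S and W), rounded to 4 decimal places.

-112.8333, -112.7500

Field D=3, E=4: +3·20° lon, +4·10° lat → SW at lon -120°, lat -50°.
Square 3, 8: +3·2° lon, +8·1° lat → SW at lon -114°, lat -42°.
Subsquare o=14, s=18: +14·0.0833333° lon, +18·0.0416667° lat → SW at lon -112.833°, lat -41.25°.
Cell spans 0.0833333° lon × 0.0416667° lat.
west -112.8333, east -112.7500.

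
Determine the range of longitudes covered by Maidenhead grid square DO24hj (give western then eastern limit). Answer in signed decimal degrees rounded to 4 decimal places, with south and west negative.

-115.4167, -115.3333

Field D=3, O=14: +3·20° lon, +14·10° lat → SW at lon -120°, lat 50°.
Square 2, 4: +2·2° lon, +4·1° lat → SW at lon -116°, lat 54°.
Subsquare h=7, j=9: +7·0.0833333° lon, +9·0.0416667° lat → SW at lon -115.417°, lat 54.375°.
Cell spans 0.0833333° lon × 0.0416667° lat.
west -115.4167, east -115.3333.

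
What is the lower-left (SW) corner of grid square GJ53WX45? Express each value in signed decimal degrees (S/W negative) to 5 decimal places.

3.97917, -48.13333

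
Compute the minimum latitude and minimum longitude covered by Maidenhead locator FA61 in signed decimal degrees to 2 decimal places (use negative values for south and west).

-89.00, -68.00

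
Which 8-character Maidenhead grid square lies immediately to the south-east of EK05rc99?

EK05sc08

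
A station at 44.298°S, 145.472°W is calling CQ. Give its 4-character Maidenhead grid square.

BE75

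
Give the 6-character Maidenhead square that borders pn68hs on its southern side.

PN68hr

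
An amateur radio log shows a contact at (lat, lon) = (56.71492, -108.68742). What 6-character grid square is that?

DO56pr

Add 180° to longitude and 90° to latitude: 71.3126, 146.7149.
Field (20°×10°, letters A–R): 71.3126/20 → 3 → D, 146.7149/10 → 14 → O; chars DO.
Square (2°×1°, digits 0–9): 11.3126/2 → 5, 6.7149/1 → 6; chars 56.
Subsquare (5′×2.5′, letters a–x): 1.3126/0.0833333 → 15 → p, 0.7149/0.0416667 → 17 → r; chars pr.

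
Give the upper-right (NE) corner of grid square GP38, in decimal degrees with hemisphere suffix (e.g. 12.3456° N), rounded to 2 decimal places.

69.00° N, 52.00° W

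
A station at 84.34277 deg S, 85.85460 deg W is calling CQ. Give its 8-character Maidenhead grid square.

Shift to the Maidenhead origin (180°W, 90°S): lon 94.14540, lat 5.65723.
Field: lon ⌊94.14540/20⌋ = 4 → E; lat ⌊5.65723/10⌋ = 0 → A.
Square: lon ⌊14.14540/2⌋ = 7; lat ⌊5.65723/1⌋ = 5.
Subsquare: lon ⌊0.14540/0.0833333⌋ = 1 → b; lat ⌊0.65723/0.0416667⌋ = 15 → p.
Extended square: lon ⌊0.06207/0.00833333⌋ = 7; lat ⌊0.03223/0.00416667⌋ = 7.

EA75bp77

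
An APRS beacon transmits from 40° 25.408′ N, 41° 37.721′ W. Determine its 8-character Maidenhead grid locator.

Shift to the Maidenhead origin (180°W, 90°S): lon 138.37132, lat 130.42347.
Field: 138.37132/20 → 6 → G, 130.42347/10 → 13 → N; chars GN.
Square: 18.37132/2 → 9, 0.42347/1 → 0; chars 90.
Subsquare: 0.37132/0.0833333 → 4 → e, 0.42347/0.0416667 → 10 → k; chars ek.
Extended square: 0.03798/0.00833333 → 4, 0.00680/0.00416667 → 1; chars 41.

GN90ek41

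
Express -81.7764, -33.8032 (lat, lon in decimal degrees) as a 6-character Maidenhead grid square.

HA38cf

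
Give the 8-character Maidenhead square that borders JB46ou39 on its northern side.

JB46ov30

Latitude extended square 9; +1 → 10, wraps to 0, carry into subsquare.
Latitude subsquare u = 20; +1 → 21 = v.
The longitude characters are unchanged.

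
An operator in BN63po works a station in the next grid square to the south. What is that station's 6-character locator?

BN63pn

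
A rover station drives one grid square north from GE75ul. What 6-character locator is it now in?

GE75um

Latitude subsquare l = 11; +1 → 12 = m.
The longitude characters are unchanged.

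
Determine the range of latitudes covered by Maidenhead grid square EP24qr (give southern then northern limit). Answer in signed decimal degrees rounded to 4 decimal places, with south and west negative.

64.7083, 64.7500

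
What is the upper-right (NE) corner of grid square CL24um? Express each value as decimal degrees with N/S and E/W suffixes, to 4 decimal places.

Field C=2, L=11: +2·20° lon, +11·10° lat → SW at lon -140°, lat 20°.
Square 2, 4: +2·2° lon, +4·1° lat → SW at lon -136°, lat 24°.
Subsquare u=20, m=12: +20·0.0833333° lon, +12·0.0416667° lat → SW at lon -134.333°, lat 24.5°.
Cell spans 0.0833333° lon × 0.0416667° lat. NE corner is SW corner plus one full cell.
latitude 24.5417° N, longitude 134.2500° W.

24.5417° N, 134.2500° W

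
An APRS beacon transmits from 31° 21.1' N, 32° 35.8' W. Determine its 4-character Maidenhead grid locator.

Add 180° to longitude and 90° to latitude: 147.40, 121.35.
Field: 147.40/20 → 7 → H, 121.35/10 → 12 → M; chars HM.
Square: 7.40/2 → 3, 1.35/1 → 1; chars 31.

HM31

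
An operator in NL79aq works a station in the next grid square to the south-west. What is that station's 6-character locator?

Longitude subsquare a = 0; −1 → -1, wraps to 23 = x, carry into square.
Longitude square 7; −1 → 6.
Latitude subsquare q = 16; −1 → 15 = p.

NL69xp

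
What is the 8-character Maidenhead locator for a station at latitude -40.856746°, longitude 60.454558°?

ME09fd44

Add 180° to longitude and 90° to latitude: 240.45456, 49.14325.
Field (20°×10°, letters A–R): 240.45456/20 → 12 → M, 49.14325/10 → 4 → E; chars ME.
Square (2°×1°, digits 0–9): 0.45456/2 → 0, 9.14325/1 → 9; chars 09.
Subsquare (5′×2.5′, letters a–x): 0.45456/0.0833333 → 5 → f, 0.14325/0.0416667 → 3 → d; chars fd.
Extended square (30″×15″, digits 0–9): 0.03789/0.00833333 → 4, 0.01825/0.00416667 → 4; chars 44.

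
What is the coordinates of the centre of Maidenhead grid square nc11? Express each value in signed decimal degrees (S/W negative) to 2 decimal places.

Field N=13, C=2: +13·20° lon, +2·10° lat → SW at lon 80°, lat -70°.
Square 1, 1: +1·2° lon, +1·1° lat → SW at lon 82°, lat -69°.
Cell spans 2° lon × 1° lat. Centre is SW corner plus half of each.
latitude -68.50, longitude 83.00.

-68.50, 83.00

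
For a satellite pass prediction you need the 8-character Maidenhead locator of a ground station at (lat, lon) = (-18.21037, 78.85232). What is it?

MH91ks29

Add 180° to longitude and 90° to latitude: 258.85232, 71.78963.
Field: 258.85232/20 → 12 → M, 71.78963/10 → 7 → H; chars MH.
Square: 18.85232/2 → 9, 1.78963/1 → 1; chars 91.
Subsquare: 0.85232/0.0833333 → 10 → k, 0.78963/0.0416667 → 18 → s; chars ks.
Extended square: 0.01899/0.00833333 → 2, 0.03963/0.00416667 → 9; chars 29.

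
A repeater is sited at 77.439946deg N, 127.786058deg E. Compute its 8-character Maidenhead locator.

PQ37vk45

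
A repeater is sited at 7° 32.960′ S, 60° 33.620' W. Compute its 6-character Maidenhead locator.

FI92rk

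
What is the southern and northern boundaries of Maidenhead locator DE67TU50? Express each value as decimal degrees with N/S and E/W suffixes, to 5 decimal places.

Field D=3, E=4: +3·20° lon, +4·10° lat → SW at lon -120°, lat -50°.
Square 6, 7: +6·2° lon, +7·1° lat → SW at lon -108°, lat -43°.
Subsquare t=19, u=20: +19·0.0833333° lon, +20·0.0416667° lat → SW at lon -106.417°, lat -42.1667°.
Extended square 5, 0: +5·0.00833333° lon, +0·0.00416667° lat → SW at lon -106.375°, lat -42.1667°.
Cell spans 0.00833333° lon × 0.00416667° lat.
south 42.16667° S, north 42.16250° S.

42.16667° S, 42.16250° S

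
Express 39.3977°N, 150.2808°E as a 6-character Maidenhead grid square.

QM59dj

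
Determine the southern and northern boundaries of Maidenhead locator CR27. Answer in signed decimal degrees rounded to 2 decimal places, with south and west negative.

87.00, 88.00

Field C=2, R=17: +2·20° lon, +17·10° lat → SW at lon -140°, lat 80°.
Square 2, 7: +2·2° lon, +7·1° lat → SW at lon -136°, lat 87°.
Cell spans 2° lon × 1° lat.
south 87.00, north 88.00.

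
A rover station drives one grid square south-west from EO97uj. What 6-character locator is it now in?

EO97ti

Longitude subsquare u = 20; −1 → 19 = t.
Latitude subsquare j = 9; −1 → 8 = i.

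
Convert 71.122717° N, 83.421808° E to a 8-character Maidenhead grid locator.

NQ11rc09

Shift to the Maidenhead origin (180°W, 90°S): lon 263.42181, lat 161.12272.
Field: 263.42181/20 → 13 → N, 161.12272/10 → 16 → Q; chars NQ.
Square: 3.42181/2 → 1, 1.12272/1 → 1; chars 11.
Subsquare: 1.42181/0.0833333 → 17 → r, 0.12272/0.0416667 → 2 → c; chars rc.
Extended square: 0.00514/0.00833333 → 0, 0.03938/0.00416667 → 9; chars 09.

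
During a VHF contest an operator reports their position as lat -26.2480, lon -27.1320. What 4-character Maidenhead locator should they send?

HG63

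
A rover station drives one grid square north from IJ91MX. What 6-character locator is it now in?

IJ92ma

Latitude subsquare x = 23; +1 → 24, wraps to 0 = a, carry into square.
Latitude square 1; +1 → 2.
The longitude characters are unchanged.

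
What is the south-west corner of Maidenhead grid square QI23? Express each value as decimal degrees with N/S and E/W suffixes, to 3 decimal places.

7.000° S, 144.000° E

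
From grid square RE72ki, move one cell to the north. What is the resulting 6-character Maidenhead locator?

RE72kj

Latitude subsquare i = 8; +1 → 9 = j.
The longitude characters are unchanged.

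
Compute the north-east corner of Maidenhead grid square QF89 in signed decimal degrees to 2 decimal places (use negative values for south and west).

Field Q=16, F=5: +16·20° lon, +5·10° lat → SW at lon 140°, lat -40°.
Square 8, 9: +8·2° lon, +9·1° lat → SW at lon 156°, lat -31°.
Cell spans 2° lon × 1° lat. NE corner is SW corner plus one full cell.
latitude -30.00, longitude 158.00.

-30.00, 158.00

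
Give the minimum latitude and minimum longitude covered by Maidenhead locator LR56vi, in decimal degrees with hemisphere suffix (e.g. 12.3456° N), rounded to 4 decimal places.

Field L=11, R=17: +11·20° lon, +17·10° lat → SW at lon 40°, lat 80°.
Square 5, 6: +5·2° lon, +6·1° lat → SW at lon 50°, lat 86°.
Subsquare v=21, i=8: +21·0.0833333° lon, +8·0.0416667° lat → SW at lon 51.75°, lat 86.3333°.
latitude 86.3333° N, longitude 51.7500° E.

86.3333° N, 51.7500° E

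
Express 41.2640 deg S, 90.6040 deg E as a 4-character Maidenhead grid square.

Shift to the Maidenhead origin (180°W, 90°S): lon 270.60, lat 48.74.
Field: lon ⌊270.60/20⌋ = 13 → N; lat ⌊48.74/10⌋ = 4 → E.
Square: lon ⌊10.60/2⌋ = 5; lat ⌊8.74/1⌋ = 8.

NE58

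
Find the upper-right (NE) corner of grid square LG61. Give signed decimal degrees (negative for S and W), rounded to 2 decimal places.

-28.00, 54.00

Field L=11, G=6: +11·20° lon, +6·10° lat → SW at lon 40°, lat -30°.
Square 6, 1: +6·2° lon, +1·1° lat → SW at lon 52°, lat -29°.
Cell spans 2° lon × 1° lat. NE corner is SW corner plus one full cell.
latitude -28.00, longitude 54.00.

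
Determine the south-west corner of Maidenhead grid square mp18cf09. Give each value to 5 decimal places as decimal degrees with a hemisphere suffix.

68.24583° N, 62.16667° E

Field M=12, P=15: +12·20° lon, +15·10° lat → SW at lon 60°, lat 60°.
Square 1, 8: +1·2° lon, +8·1° lat → SW at lon 62°, lat 68°.
Subsquare c=2, f=5: +2·0.0833333° lon, +5·0.0416667° lat → SW at lon 62.1667°, lat 68.2083°.
Extended square 0, 9: +0·0.00833333° lon, +9·0.00416667° lat → SW at lon 62.1667°, lat 68.2458°.
latitude 68.24583° N, longitude 62.16667° E.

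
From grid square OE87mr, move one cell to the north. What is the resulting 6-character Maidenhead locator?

OE87ms

Latitude subsquare r = 17; +1 → 18 = s.
The longitude characters are unchanged.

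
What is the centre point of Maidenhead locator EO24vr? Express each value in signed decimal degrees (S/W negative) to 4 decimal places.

54.7292, -94.2083

Field E=4, O=14: +4·20° lon, +14·10° lat → SW at lon -100°, lat 50°.
Square 2, 4: +2·2° lon, +4·1° lat → SW at lon -96°, lat 54°.
Subsquare v=21, r=17: +21·0.0833333° lon, +17·0.0416667° lat → SW at lon -94.25°, lat 54.7083°.
Cell spans 0.0833333° lon × 0.0416667° lat. Centre is SW corner plus half of each.
latitude 54.7292, longitude -94.2083.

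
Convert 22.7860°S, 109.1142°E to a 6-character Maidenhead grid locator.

OG47nf

Offset from 180°W / 90°S: lon 289.1142°, lat 67.2140°.
Field: lon ⌊289.1142/20⌋ = 14 → O; lat ⌊67.2140/10⌋ = 6 → G.
Square: lon ⌊9.1142/2⌋ = 4; lat ⌊7.2140/1⌋ = 7.
Subsquare: lon ⌊1.1142/0.0833333⌋ = 13 → n; lat ⌊0.2140/0.0416667⌋ = 5 → f.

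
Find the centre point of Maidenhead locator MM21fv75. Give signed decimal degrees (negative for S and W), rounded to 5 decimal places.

31.89792, 64.47917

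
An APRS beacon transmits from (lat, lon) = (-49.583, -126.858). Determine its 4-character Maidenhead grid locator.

CE60

Add 180° to longitude and 90° to latitude: 53.14, 40.42.
Field: lon ⌊53.14/20⌋ = 2 → C; lat ⌊40.42/10⌋ = 4 → E.
Square: lon ⌊13.14/2⌋ = 6; lat ⌊0.42/1⌋ = 0.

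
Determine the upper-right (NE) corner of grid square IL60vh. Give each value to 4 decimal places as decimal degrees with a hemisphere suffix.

Field I=8, L=11: +8·20° lon, +11·10° lat → SW at lon -20°, lat 20°.
Square 6, 0: +6·2° lon, +0·1° lat → SW at lon -8°, lat 20°.
Subsquare v=21, h=7: +21·0.0833333° lon, +7·0.0416667° lat → SW at lon -6.25°, lat 20.2917°.
Cell spans 0.0833333° lon × 0.0416667° lat. NE corner is SW corner plus one full cell.
latitude 20.3333° N, longitude 6.1667° W.

20.3333° N, 6.1667° W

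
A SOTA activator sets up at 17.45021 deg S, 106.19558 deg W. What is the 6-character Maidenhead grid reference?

Add 180° to longitude and 90° to latitude: 73.8044, 72.5498.
Field: 73.8044/20 → 3 → D, 72.5498/10 → 7 → H; chars DH.
Square: 13.8044/2 → 6, 2.5498/1 → 2; chars 62.
Subsquare: 1.8044/0.0833333 → 21 → v, 0.5498/0.0416667 → 13 → n; chars vn.

DH62vn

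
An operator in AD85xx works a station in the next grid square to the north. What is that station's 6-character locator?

AD86xa

Latitude subsquare x = 23; +1 → 24, wraps to 0 = a, carry into square.
Latitude square 5; +1 → 6.
The longitude characters are unchanged.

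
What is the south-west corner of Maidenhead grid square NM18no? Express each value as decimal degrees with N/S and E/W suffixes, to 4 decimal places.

38.5833° N, 83.0833° E

Field N=13, M=12: +13·20° lon, +12·10° lat → SW at lon 80°, lat 30°.
Square 1, 8: +1·2° lon, +8·1° lat → SW at lon 82°, lat 38°.
Subsquare n=13, o=14: +13·0.0833333° lon, +14·0.0416667° lat → SW at lon 83.0833°, lat 38.5833°.
latitude 38.5833° N, longitude 83.0833° E.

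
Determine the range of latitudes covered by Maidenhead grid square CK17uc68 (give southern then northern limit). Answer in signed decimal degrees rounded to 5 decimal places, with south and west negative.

Field C=2, K=10: +2·20° lon, +10·10° lat → SW at lon -140°, lat 10°.
Square 1, 7: +1·2° lon, +7·1° lat → SW at lon -138°, lat 17°.
Subsquare u=20, c=2: +20·0.0833333° lon, +2·0.0416667° lat → SW at lon -136.333°, lat 17.0833°.
Extended square 6, 8: +6·0.00833333° lon, +8·0.00416667° lat → SW at lon -136.283°, lat 17.1167°.
Cell spans 0.00833333° lon × 0.00416667° lat.
south 17.11667, north 17.12083.

17.11667, 17.12083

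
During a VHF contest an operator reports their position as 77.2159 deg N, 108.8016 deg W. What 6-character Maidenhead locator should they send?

DQ57of

Shift to the Maidenhead origin (180°W, 90°S): lon 71.1984, lat 167.2159.
Field: lon ⌊71.1984/20⌋ = 3 → D; lat ⌊167.2159/10⌋ = 16 → Q.
Square: lon ⌊11.1984/2⌋ = 5; lat ⌊7.2159/1⌋ = 7.
Subsquare: lon ⌊1.1984/0.0833333⌋ = 14 → o; lat ⌊0.2159/0.0416667⌋ = 5 → f.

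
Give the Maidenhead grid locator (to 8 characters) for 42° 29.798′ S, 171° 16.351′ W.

AE47im70

Offset from 180°W / 90°S: lon 8.72748°, lat 47.50337°.
Field (20°×10°, letters A–R): 8.72748/20 → 0 → A, 47.50337/10 → 4 → E; chars AE.
Square (2°×1°, digits 0–9): 8.72748/2 → 4, 7.50337/1 → 7; chars 47.
Subsquare (5′×2.5′, letters a–x): 0.72748/0.0833333 → 8 → i, 0.50337/0.0416667 → 12 → m; chars im.
Extended square (30″×15″, digits 0–9): 0.06082/0.00833333 → 7, 0.00337/0.00416667 → 0; chars 70.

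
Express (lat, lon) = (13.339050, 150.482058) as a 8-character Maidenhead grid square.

Offset from 180°W / 90°S: lon 330.48206°, lat 103.33905°.
Field: lon ⌊330.48206/20⌋ = 16 → Q; lat ⌊103.33905/10⌋ = 10 → K.
Square: lon ⌊10.48206/2⌋ = 5; lat ⌊3.33905/1⌋ = 3.
Subsquare: lon ⌊0.48206/0.0833333⌋ = 5 → f; lat ⌊0.33905/0.0416667⌋ = 8 → i.
Extended square: lon ⌊0.06539/0.00833333⌋ = 7; lat ⌊0.00572/0.00416667⌋ = 1.

QK53fi71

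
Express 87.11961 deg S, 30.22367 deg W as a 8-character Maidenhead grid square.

Shift to the Maidenhead origin (180°W, 90°S): lon 149.77633, lat 2.88039.
Field: 149.77633/20 → 7 → H, 2.88039/10 → 0 → A; chars HA.
Square: 9.77633/2 → 4, 2.88039/1 → 2; chars 42.
Subsquare: 1.77633/0.0833333 → 21 → v, 0.88039/0.0416667 → 21 → v; chars vv.
Extended square: 0.02633/0.00833333 → 3, 0.00539/0.00416667 → 1; chars 31.

HA42vv31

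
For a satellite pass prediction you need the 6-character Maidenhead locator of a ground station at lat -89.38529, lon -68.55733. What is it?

Offset from 180°W / 90°S: lon 111.4427°, lat 0.6147°.
Field: 111.4427/20 → 5 → F, 0.6147/10 → 0 → A; chars FA.
Square: 11.4427/2 → 5, 0.6147/1 → 0; chars 50.
Subsquare: 1.4427/0.0833333 → 17 → r, 0.6147/0.0416667 → 14 → o; chars ro.

FA50ro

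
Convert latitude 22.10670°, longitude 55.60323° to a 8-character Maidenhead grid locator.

LL72tc25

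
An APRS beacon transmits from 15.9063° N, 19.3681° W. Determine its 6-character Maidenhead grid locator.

IK05hv

Offset from 180°W / 90°S: lon 160.6319°, lat 105.9063°.
Field: 160.6319/20 → 8 → I, 105.9063/10 → 10 → K; chars IK.
Square: 0.6319/2 → 0, 5.9063/1 → 5; chars 05.
Subsquare: 0.6319/0.0833333 → 7 → h, 0.9063/0.0416667 → 21 → v; chars hv.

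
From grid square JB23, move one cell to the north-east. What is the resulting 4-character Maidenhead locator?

JB34

Longitude square 2; +1 → 3.
Latitude square 3; +1 → 4.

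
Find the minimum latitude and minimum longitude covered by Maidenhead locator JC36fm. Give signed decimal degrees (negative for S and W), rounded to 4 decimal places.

-63.5000, 6.4167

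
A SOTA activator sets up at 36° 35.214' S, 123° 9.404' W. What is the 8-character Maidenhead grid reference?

CF83kj19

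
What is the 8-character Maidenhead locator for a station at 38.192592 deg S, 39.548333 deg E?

KF91st53

Offset from 180°W / 90°S: lon 219.54833°, lat 51.80741°.
Field: 219.54833/20 → 10 → K, 51.80741/10 → 5 → F; chars KF.
Square: 19.54833/2 → 9, 1.80741/1 → 1; chars 91.
Subsquare: 1.54833/0.0833333 → 18 → s, 0.80741/0.0416667 → 19 → t; chars st.
Extended square: 0.04833/0.00833333 → 5, 0.01574/0.00416667 → 3; chars 53.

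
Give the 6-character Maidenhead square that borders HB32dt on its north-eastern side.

HB32eu

Longitude subsquare d = 3; +1 → 4 = e.
Latitude subsquare t = 19; +1 → 20 = u.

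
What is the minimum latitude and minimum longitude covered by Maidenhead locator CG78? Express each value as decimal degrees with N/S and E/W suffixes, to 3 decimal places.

Field C=2, G=6: +2·20° lon, +6·10° lat → SW at lon -140°, lat -30°.
Square 7, 8: +7·2° lon, +8·1° lat → SW at lon -126°, lat -22°.
latitude 22.000° S, longitude 126.000° W.

22.000° S, 126.000° W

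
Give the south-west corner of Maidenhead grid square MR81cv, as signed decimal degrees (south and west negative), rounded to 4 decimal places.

81.8750, 76.1667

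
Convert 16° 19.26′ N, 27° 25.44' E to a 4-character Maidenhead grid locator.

Add 180° to longitude and 90° to latitude: 207.42, 106.32.
Field: 207.42/20 → 10 → K, 106.32/10 → 10 → K; chars KK.
Square: 7.42/2 → 3, 6.32/1 → 6; chars 36.

KK36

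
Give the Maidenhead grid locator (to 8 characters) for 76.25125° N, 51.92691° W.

GQ46ag80

Offset from 180°W / 90°S: lon 128.07309°, lat 166.25125°.
Field: 128.07309/20 → 6 → G, 166.25125/10 → 16 → Q; chars GQ.
Square: 8.07309/2 → 4, 6.25125/1 → 6; chars 46.
Subsquare: 0.07309/0.0833333 → 0 → a, 0.25125/0.0416667 → 6 → g; chars ag.
Extended square: 0.07309/0.00833333 → 8, 0.00125/0.00416667 → 0; chars 80.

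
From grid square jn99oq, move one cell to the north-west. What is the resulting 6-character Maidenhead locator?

JN99nr

Longitude subsquare o = 14; −1 → 13 = n.
Latitude subsquare q = 16; +1 → 17 = r.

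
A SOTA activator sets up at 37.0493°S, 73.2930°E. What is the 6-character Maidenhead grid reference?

MF62pw

Add 180° to longitude and 90° to latitude: 253.2930, 52.9507.
Field: lon ⌊253.2930/20⌋ = 12 → M; lat ⌊52.9507/10⌋ = 5 → F.
Square: lon ⌊13.2930/2⌋ = 6; lat ⌊2.9507/1⌋ = 2.
Subsquare: lon ⌊1.2930/0.0833333⌋ = 15 → p; lat ⌊0.9507/0.0416667⌋ = 22 → w.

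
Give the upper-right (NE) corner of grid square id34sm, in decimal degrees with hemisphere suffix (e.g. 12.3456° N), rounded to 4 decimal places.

Field I=8, D=3: +8·20° lon, +3·10° lat → SW at lon -20°, lat -60°.
Square 3, 4: +3·2° lon, +4·1° lat → SW at lon -14°, lat -56°.
Subsquare s=18, m=12: +18·0.0833333° lon, +12·0.0416667° lat → SW at lon -12.5°, lat -55.5°.
Cell spans 0.0833333° lon × 0.0416667° lat. NE corner is SW corner plus one full cell.
latitude 55.4583° S, longitude 12.4167° W.

55.4583° S, 12.4167° W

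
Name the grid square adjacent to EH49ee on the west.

EH49de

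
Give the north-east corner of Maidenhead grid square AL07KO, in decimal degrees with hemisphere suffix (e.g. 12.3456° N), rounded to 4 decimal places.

27.6250° N, 179.0833° W

Field A=0, L=11: +0·20° lon, +11·10° lat → SW at lon -180°, lat 20°.
Square 0, 7: +0·2° lon, +7·1° lat → SW at lon -180°, lat 27°.
Subsquare k=10, o=14: +10·0.0833333° lon, +14·0.0416667° lat → SW at lon -179.167°, lat 27.5833°.
Cell spans 0.0833333° lon × 0.0416667° lat. NE corner is SW corner plus one full cell.
latitude 27.6250° N, longitude 179.0833° W.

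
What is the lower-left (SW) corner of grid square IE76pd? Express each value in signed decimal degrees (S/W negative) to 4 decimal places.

Field I=8, E=4: +8·20° lon, +4·10° lat → SW at lon -20°, lat -50°.
Square 7, 6: +7·2° lon, +6·1° lat → SW at lon -6°, lat -44°.
Subsquare p=15, d=3: +15·0.0833333° lon, +3·0.0416667° lat → SW at lon -4.75°, lat -43.875°.
latitude -43.8750, longitude -4.7500.

-43.8750, -4.7500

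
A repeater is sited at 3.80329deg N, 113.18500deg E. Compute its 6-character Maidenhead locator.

Shift to the Maidenhead origin (180°W, 90°S): lon 293.1850, lat 93.8033.
Field (20°×10°, letters A–R): 293.1850/20 → 14 → O, 93.8033/10 → 9 → J; chars OJ.
Square (2°×1°, digits 0–9): 13.1850/2 → 6, 3.8033/1 → 3; chars 63.
Subsquare (5′×2.5′, letters a–x): 1.1850/0.0833333 → 14 → o, 0.8033/0.0416667 → 19 → t; chars ot.

OJ63ot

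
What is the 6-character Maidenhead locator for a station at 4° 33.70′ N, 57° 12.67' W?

GJ14jn

Shift to the Maidenhead origin (180°W, 90°S): lon 122.7888, lat 94.5617.
Field: 122.7888/20 → 6 → G, 94.5617/10 → 9 → J; chars GJ.
Square: 2.7888/2 → 1, 4.5617/1 → 4; chars 14.
Subsquare: 0.7888/0.0833333 → 9 → j, 0.5617/0.0416667 → 13 → n; chars jn.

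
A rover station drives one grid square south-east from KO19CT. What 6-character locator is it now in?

KO19ds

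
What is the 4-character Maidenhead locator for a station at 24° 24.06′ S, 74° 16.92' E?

MG75

Offset from 180°W / 90°S: lon 254.28°, lat 65.60°.
Field: lon ⌊254.28/20⌋ = 12 → M; lat ⌊65.60/10⌋ = 6 → G.
Square: lon ⌊14.28/2⌋ = 7; lat ⌊5.60/1⌋ = 5.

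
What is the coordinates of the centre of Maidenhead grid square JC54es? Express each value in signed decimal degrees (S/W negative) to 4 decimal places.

-65.2292, 10.3750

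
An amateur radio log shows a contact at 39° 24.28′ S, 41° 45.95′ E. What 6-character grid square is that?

LF00vo

Add 180° to longitude and 90° to latitude: 221.7658, 50.5953.
Field (20°×10°, letters A–R): lon ⌊221.7658/20⌋ = 11 → L; lat ⌊50.5953/10⌋ = 5 → F.
Square (2°×1°, digits 0–9): lon ⌊1.7658/2⌋ = 0; lat ⌊0.5953/1⌋ = 0.
Subsquare (5′×2.5′, letters a–x): lon ⌊1.7658/0.0833333⌋ = 21 → v; lat ⌊0.5953/0.0416667⌋ = 14 → o.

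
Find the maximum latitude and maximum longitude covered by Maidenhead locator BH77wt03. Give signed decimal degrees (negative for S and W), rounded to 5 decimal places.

-12.19167, -144.15833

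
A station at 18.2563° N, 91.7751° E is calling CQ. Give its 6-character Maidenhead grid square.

NK58vg

Add 180° to longitude and 90° to latitude: 271.7751, 108.2563.
Field (20°×10°, letters A–R): 271.7751/20 → 13 → N, 108.2563/10 → 10 → K; chars NK.
Square (2°×1°, digits 0–9): 11.7751/2 → 5, 8.2563/1 → 8; chars 58.
Subsquare (5′×2.5′, letters a–x): 1.7751/0.0833333 → 21 → v, 0.2563/0.0416667 → 6 → g; chars vg.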